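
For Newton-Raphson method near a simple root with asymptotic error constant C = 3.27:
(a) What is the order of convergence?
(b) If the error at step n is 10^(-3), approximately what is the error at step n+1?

(a) Newton-Raphson has quadratic (order 2) convergence near simple roots.
    This means |e_{n+1}| ≈ C|e_n|².

(b) With |e_n| = 10^(-3) and C = 3.27:
    |e_{n+1}| ≈ 3.27 × (10^(-3))² = 3.27 × 10^(-6)

(a) 2 (quadratic); (b) |e_{n+1}| ≈ 3.270e-06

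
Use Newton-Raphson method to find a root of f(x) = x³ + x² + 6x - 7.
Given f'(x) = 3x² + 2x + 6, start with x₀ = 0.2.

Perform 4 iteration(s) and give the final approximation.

f(x) = x³ + x² + 6x - 7
f'(x) = 3x² + 2x + 6
x₀ = 0.2

Newton-Raphson formula: x_{n+1} = x_n - f(x_n)/f'(x_n)

Iteration 1:
  f(0.200000) = -5.752000
  f'(0.200000) = 6.520000
  x_1 = 0.200000 - (-5.752000)/6.520000 = 1.082209
Iteration 2:
  f(1.082209) = 1.931883
  f'(1.082209) = 11.677943
  x_2 = 1.082209 - 1.931883/11.677943 = 0.916779
Iteration 3:
  f(0.916779) = 0.111691
  f'(0.916779) = 10.355006
  x_3 = 0.916779 - 0.111691/10.355006 = 0.905992
Iteration 4:
  f(0.905992) = 0.000435
  f'(0.905992) = 10.274451
  x_4 = 0.905992 - 0.000435/10.274451 = 0.905950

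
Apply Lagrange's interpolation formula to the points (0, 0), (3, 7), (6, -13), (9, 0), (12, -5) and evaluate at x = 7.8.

Lagrange interpolation formula:
P(x) = Σ yᵢ × Lᵢ(x)
where Lᵢ(x) = Π_{j≠i} (x - xⱼ)/(xᵢ - xⱼ)

L_0(7.8) = (7.8 - 3)/(0 - 3) × (7.8 - 6)/(0 - 6) × (7.8 - 9)/(0 - 9) × (7.8 - 12)/(0 - 12) = 0.022400
L_1(7.8) = (7.8 - 0)/(3 - 0) × (7.8 - 6)/(3 - 6) × (7.8 - 9)/(3 - 9) × (7.8 - 12)/(3 - 12) = -0.145600
L_2(7.8) = (7.8 - 0)/(6 - 0) × (7.8 - 3)/(6 - 3) × (7.8 - 9)/(6 - 9) × (7.8 - 12)/(6 - 12) = 0.582400
L_3(7.8) = (7.8 - 0)/(9 - 0) × (7.8 - 3)/(9 - 3) × (7.8 - 6)/(9 - 6) × (7.8 - 12)/(9 - 12) = 0.582400
L_4(7.8) = (7.8 - 0)/(12 - 0) × (7.8 - 3)/(12 - 3) × (7.8 - 6)/(12 - 6) × (7.8 - 9)/(12 - 9) = -0.041600

P(7.8) = 0×L_0(7.8) + 7×L_1(7.8) + (-13)×L_2(7.8) + 0×L_3(7.8) + (-5)×L_4(7.8)
P(7.8) = -8.382400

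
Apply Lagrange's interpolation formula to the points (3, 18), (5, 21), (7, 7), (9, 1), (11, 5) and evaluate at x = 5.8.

Lagrange interpolation formula:
P(x) = Σ yᵢ × Lᵢ(x)
where Lᵢ(x) = Π_{j≠i} (x - xⱼ)/(xᵢ - xⱼ)

L_0(5.8) = (5.8 - 5)/(3 - 5) × (5.8 - 7)/(3 - 7) × (5.8 - 9)/(3 - 9) × (5.8 - 11)/(3 - 11) = -0.041600
L_1(5.8) = (5.8 - 3)/(5 - 3) × (5.8 - 7)/(5 - 7) × (5.8 - 9)/(5 - 9) × (5.8 - 11)/(5 - 11) = 0.582400
L_2(5.8) = (5.8 - 3)/(7 - 3) × (5.8 - 5)/(7 - 5) × (5.8 - 9)/(7 - 9) × (5.8 - 11)/(7 - 11) = 0.582400
L_3(5.8) = (5.8 - 3)/(9 - 3) × (5.8 - 5)/(9 - 5) × (5.8 - 7)/(9 - 7) × (5.8 - 11)/(9 - 11) = -0.145600
L_4(5.8) = (5.8 - 3)/(11 - 3) × (5.8 - 5)/(11 - 5) × (5.8 - 7)/(11 - 7) × (5.8 - 9)/(11 - 9) = 0.022400

P(5.8) = 18×L_0(5.8) + 21×L_1(5.8) + 7×L_2(5.8) + 1×L_3(5.8) + 5×L_4(5.8)
P(5.8) = 15.524800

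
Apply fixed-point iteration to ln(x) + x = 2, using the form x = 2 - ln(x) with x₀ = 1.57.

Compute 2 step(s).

Equation: ln(x) + x = 2
Fixed-point form: x = 2 - ln(x)
x₀ = 1.57

x_1 = g(1.570000) = 1.548924
x_2 = g(1.548924) = 1.562439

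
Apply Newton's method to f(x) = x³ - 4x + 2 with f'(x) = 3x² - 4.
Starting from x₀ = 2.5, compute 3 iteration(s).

f(x) = x³ - 4x + 2
f'(x) = 3x² - 4
x₀ = 2.5

Newton-Raphson formula: x_{n+1} = x_n - f(x_n)/f'(x_n)

Iteration 1:
  f(2.500000) = 7.625000
  f'(2.500000) = 14.750000
  x_1 = 2.500000 - 7.625000/14.750000 = 1.983051
Iteration 2:
  f(1.983051) = 1.866126
  f'(1.983051) = 7.797472
  x_2 = 1.983051 - 1.866126/7.797472 = 1.743726
Iteration 3:
  f(1.743726) = 0.327037
  f'(1.743726) = 5.121745
  x_3 = 1.743726 - 0.327037/5.121745 = 1.679874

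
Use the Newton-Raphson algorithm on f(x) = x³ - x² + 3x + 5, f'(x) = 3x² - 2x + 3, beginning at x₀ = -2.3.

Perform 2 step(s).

f(x) = x³ - x² + 3x + 5
f'(x) = 3x² - 2x + 3
x₀ = -2.3

Newton-Raphson formula: x_{n+1} = x_n - f(x_n)/f'(x_n)

Iteration 1:
  f(-2.300000) = -19.357000
  f'(-2.300000) = 23.470000
  x_1 = -2.300000 - (-19.357000)/23.470000 = -1.475245
Iteration 2:
  f(-1.475245) = -4.812729
  f'(-1.475245) = 12.479533
  x_2 = -1.475245 - (-4.812729)/12.479533 = -1.089595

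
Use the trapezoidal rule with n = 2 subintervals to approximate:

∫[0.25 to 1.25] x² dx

f(x) = x²
a = 0.25, b = 1.25, n = 2
h = (b - a)/n = 0.500000

Trapezoidal rule: (h/2)[f(x₀) + 2f(x₁) + 2f(x₂) + ... + f(xₙ)]

x_0 = 0.2500, f(x_0) = 0.062500, coefficient = 1
x_1 = 0.7500, f(x_1) = 0.562500, coefficient = 2
x_2 = 1.2500, f(x_2) = 1.562500, coefficient = 1

I ≈ (0.500000/2) × 2.750000 = 0.687500
Exact value: 0.645833
Error: 0.041667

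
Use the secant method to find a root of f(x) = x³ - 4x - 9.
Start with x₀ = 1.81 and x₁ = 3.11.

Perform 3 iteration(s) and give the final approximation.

f(x) = x³ - 4x - 9
x₀ = 1.81, x₁ = 3.11

Secant formula: x_{n+1} = x_n - f(x_n)(x_n - x_{n-1})/(f(x_n) - f(x_{n-1}))

Iteration 1:
  f(1.810000) = -10.310259
  f(3.110000) = 8.640231
  x_2 = 3.110000 - 8.640231×(3.110000 - 1.810000)/(8.640231 - (-10.310259))
       = 2.517282
Iteration 2:
  f(3.110000) = 8.640231
  f(2.517282) = -3.117848
  x_3 = 2.517282 - (-3.117848)×(2.517282 - 3.110000)/(-3.117848 - 8.640231)
       = 2.674451
Iteration 3:
  f(2.517282) = -3.117848
  f(2.674451) = -0.568294
  x_4 = 2.674451 - (-0.568294)×(2.674451 - 2.517282)/(-0.568294 - (-3.117848))
       = 2.709484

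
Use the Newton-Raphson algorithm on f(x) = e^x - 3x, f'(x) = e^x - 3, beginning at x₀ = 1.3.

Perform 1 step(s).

f(x) = e^x - 3x
f'(x) = e^x - 3
x₀ = 1.3

Newton-Raphson formula: x_{n+1} = x_n - f(x_n)/f'(x_n)

Iteration 1:
  f(1.300000) = -0.230703
  f'(1.300000) = 0.669297
  x_1 = 1.300000 - (-0.230703)/0.669297 = 1.644695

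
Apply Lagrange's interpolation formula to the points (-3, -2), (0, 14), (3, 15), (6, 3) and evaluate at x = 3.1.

Lagrange interpolation formula:
P(x) = Σ yᵢ × Lᵢ(x)
where Lᵢ(x) = Π_{j≠i} (x - xⱼ)/(xᵢ - xⱼ)

L_0(3.1) = (3.1 - 0)/(-3 - 0) × (3.1 - 3)/(-3 - 3) × (3.1 - 6)/(-3 - 6) = 0.005549
L_1(3.1) = (3.1 - (-3))/(0 - (-3)) × (3.1 - 3)/(0 - 3) × (3.1 - 6)/(0 - 6) = -0.032759
L_2(3.1) = (3.1 - (-3))/(3 - (-3)) × (3.1 - 0)/(3 - 0) × (3.1 - 6)/(3 - 6) = 1.015537
L_3(3.1) = (3.1 - (-3))/(6 - (-3)) × (3.1 - 0)/(6 - 0) × (3.1 - 3)/(6 - 3) = 0.011673

P(3.1) = (-2)×L_0(3.1) + 14×L_1(3.1) + 15×L_2(3.1) + 3×L_3(3.1)
P(3.1) = 14.798346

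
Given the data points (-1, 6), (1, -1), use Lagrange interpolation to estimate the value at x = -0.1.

Lagrange interpolation formula:
P(x) = Σ yᵢ × Lᵢ(x)
where Lᵢ(x) = Π_{j≠i} (x - xⱼ)/(xᵢ - xⱼ)

L_0(-0.1) = (-0.1 - 1)/(-1 - 1) = 0.550000
L_1(-0.1) = (-0.1 - (-1))/(1 - (-1)) = 0.450000

P(-0.1) = 6×L_0(-0.1) + (-1)×L_1(-0.1)
P(-0.1) = 2.850000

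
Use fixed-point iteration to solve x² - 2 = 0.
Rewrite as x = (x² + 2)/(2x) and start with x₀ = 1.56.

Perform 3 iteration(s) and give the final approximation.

Equation: x² - 2 = 0
Fixed-point form: x = (x² + 2)/(2x)
x₀ = 1.56

x_1 = g(1.560000) = 1.421026
x_2 = g(1.421026) = 1.414230
x_3 = g(1.414230) = 1.414214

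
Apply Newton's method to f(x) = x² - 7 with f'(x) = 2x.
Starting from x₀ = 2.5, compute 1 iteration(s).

f(x) = x² - 7
f'(x) = 2x
x₀ = 2.5

Newton-Raphson formula: x_{n+1} = x_n - f(x_n)/f'(x_n)

Iteration 1:
  f(2.500000) = -0.750000
  f'(2.500000) = 5.000000
  x_1 = 2.500000 - (-0.750000)/5.000000 = 2.650000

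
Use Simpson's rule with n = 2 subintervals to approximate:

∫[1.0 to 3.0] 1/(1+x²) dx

f(x) = 1/(1+x²)
a = 1.0, b = 3.0, n = 2
h = (b - a)/n = 1.000000

Simpson's rule: (h/3)[f(x₀) + 4f(x₁) + 2f(x₂) + ... + f(xₙ)]

x_0 = 1.0000, f(x_0) = 0.500000, coefficient = 1
x_1 = 2.0000, f(x_1) = 0.200000, coefficient = 4
x_2 = 3.0000, f(x_2) = 0.100000, coefficient = 1

I ≈ (1.000000/3) × 1.400000 = 0.466667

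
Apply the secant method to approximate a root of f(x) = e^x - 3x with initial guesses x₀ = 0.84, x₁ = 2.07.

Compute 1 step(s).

f(x) = e^x - 3x
x₀ = 0.84, x₁ = 2.07

Secant formula: x_{n+1} = x_n - f(x_n)(x_n - x_{n-1})/(f(x_n) - f(x_{n-1}))

Iteration 1:
  f(0.840000) = -0.203633
  f(2.070000) = 1.714823
  x_2 = 2.070000 - 1.714823×(2.070000 - 0.840000)/(1.714823 - (-0.203633))
       = 0.970557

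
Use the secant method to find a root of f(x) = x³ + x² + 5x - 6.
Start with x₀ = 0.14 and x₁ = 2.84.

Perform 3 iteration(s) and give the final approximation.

f(x) = x³ + x² + 5x - 6
x₀ = 0.14, x₁ = 2.84

Secant formula: x_{n+1} = x_n - f(x_n)(x_n - x_{n-1})/(f(x_n) - f(x_{n-1}))

Iteration 1:
  f(0.140000) = -5.277656
  f(2.840000) = 39.171904
  x_2 = 2.840000 - 39.171904×(2.840000 - 0.140000)/(39.171904 - (-5.277656))
       = 0.460581
Iteration 2:
  f(2.840000) = 39.171904
  f(0.460581) = -3.387257
  x_3 = 0.460581 - (-3.387257)×(0.460581 - 2.840000)/(-3.387257 - 39.171904)
       = 0.649957
Iteration 3:
  f(0.460581) = -3.387257
  f(0.649957) = -2.053199
  x_4 = 0.649957 - (-2.053199)×(0.649957 - 0.460581)/(-2.053199 - (-3.387257))
       = 0.941420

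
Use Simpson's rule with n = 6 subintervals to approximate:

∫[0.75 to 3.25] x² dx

f(x) = x²
a = 0.75, b = 3.25, n = 6
h = (b - a)/n = 0.416667

Simpson's rule: (h/3)[f(x₀) + 4f(x₁) + 2f(x₂) + ... + f(xₙ)]

x_0 = 0.7500, f(x_0) = 0.562500, coefficient = 1
x_1 = 1.1667, f(x_1) = 1.361111, coefficient = 4
x_2 = 1.5833, f(x_2) = 2.506944, coefficient = 2
x_3 = 2.0000, f(x_3) = 4.000000, coefficient = 4
x_4 = 2.4167, f(x_4) = 5.840278, coefficient = 2
x_5 = 2.8333, f(x_5) = 8.027778, coefficient = 4
x_6 = 3.2500, f(x_6) = 10.562500, coefficient = 1

I ≈ (0.416667/3) × 81.375000 = 11.302083
Exact value: 11.302083
Error: 0.000000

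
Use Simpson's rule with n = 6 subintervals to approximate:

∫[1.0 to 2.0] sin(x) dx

f(x) = sin(x)
a = 1.0, b = 2.0, n = 6
h = (b - a)/n = 0.166667

Simpson's rule: (h/3)[f(x₀) + 4f(x₁) + 2f(x₂) + ... + f(xₙ)]

x_0 = 1.0000, f(x_0) = 0.841471, coefficient = 1
x_1 = 1.1667, f(x_1) = 0.919445, coefficient = 4
x_2 = 1.3333, f(x_2) = 0.971938, coefficient = 2
x_3 = 1.5000, f(x_3) = 0.997495, coefficient = 4
x_4 = 1.6667, f(x_4) = 0.995408, coefficient = 2
x_5 = 1.8333, f(x_5) = 0.965735, coefficient = 4
x_6 = 2.0000, f(x_6) = 0.909297, coefficient = 1

I ≈ (0.166667/3) × 17.216159 = 0.956453
Exact value: 0.956449
Error: 0.000004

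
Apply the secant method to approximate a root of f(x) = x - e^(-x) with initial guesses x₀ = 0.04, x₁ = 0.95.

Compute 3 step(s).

f(x) = x - e^(-x)
x₀ = 0.04, x₁ = 0.95

Secant formula: x_{n+1} = x_n - f(x_n)(x_n - x_{n-1})/(f(x_n) - f(x_{n-1}))

Iteration 1:
  f(0.040000) = -0.920789
  f(0.950000) = 0.563259
  x_2 = 0.950000 - 0.563259×(0.950000 - 0.040000)/(0.563259 - (-0.920789))
       = 0.604617
Iteration 2:
  f(0.950000) = 0.563259
  f(0.604617) = 0.058333
  x_3 = 0.604617 - 0.058333×(0.604617 - 0.950000)/(0.058333 - 0.563259)
       = 0.564715
Iteration 3:
  f(0.604617) = 0.058333
  f(0.564715) = -0.003807
  x_4 = 0.564715 - (-0.003807)×(0.564715 - 0.604617)/(-0.003807 - 0.058333)
       = 0.567160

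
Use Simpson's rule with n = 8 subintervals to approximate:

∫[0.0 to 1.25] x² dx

f(x) = x²
a = 0.0, b = 1.25, n = 8
h = (b - a)/n = 0.156250

Simpson's rule: (h/3)[f(x₀) + 4f(x₁) + 2f(x₂) + ... + f(xₙ)]

x_0 = 0.0000, f(x_0) = 0.000000, coefficient = 1
x_1 = 0.1562, f(x_1) = 0.024414, coefficient = 4
x_2 = 0.3125, f(x_2) = 0.097656, coefficient = 2
x_3 = 0.4688, f(x_3) = 0.219727, coefficient = 4
x_4 = 0.6250, f(x_4) = 0.390625, coefficient = 2
x_5 = 0.7812, f(x_5) = 0.610352, coefficient = 4
x_6 = 0.9375, f(x_6) = 0.878906, coefficient = 2
x_7 = 1.0938, f(x_7) = 1.196289, coefficient = 4
x_8 = 1.2500, f(x_8) = 1.562500, coefficient = 1

I ≈ (0.156250/3) × 12.500000 = 0.651042
Exact value: 0.651042
Error: 0.000000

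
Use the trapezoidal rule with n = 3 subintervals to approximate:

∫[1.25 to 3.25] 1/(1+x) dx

f(x) = 1/(1+x)
a = 1.25, b = 3.25, n = 3
h = (b - a)/n = 0.666667

Trapezoidal rule: (h/2)[f(x₀) + 2f(x₁) + 2f(x₂) + ... + f(xₙ)]

x_0 = 1.2500, f(x_0) = 0.444444, coefficient = 1
x_1 = 1.9167, f(x_1) = 0.342857, coefficient = 2
x_2 = 2.5833, f(x_2) = 0.279070, coefficient = 2
x_3 = 3.2500, f(x_3) = 0.235294, coefficient = 1

I ≈ (0.666667/2) × 1.923592 = 0.641197
Exact value: 0.635989
Error: 0.005209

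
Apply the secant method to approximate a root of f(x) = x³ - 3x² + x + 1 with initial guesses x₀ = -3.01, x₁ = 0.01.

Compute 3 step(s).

f(x) = x³ - 3x² + x + 1
x₀ = -3.01, x₁ = 0.01

Secant formula: x_{n+1} = x_n - f(x_n)(x_n - x_{n-1})/(f(x_n) - f(x_{n-1}))

Iteration 1:
  f(-3.010000) = -56.461201
  f(0.010000) = 1.009701
  x_2 = 0.010000 - 1.009701×(0.010000 - (-3.010000))/(1.009701 - (-56.461201))
       = -0.043058
Iteration 2:
  f(0.010000) = 1.009701
  f(-0.043058) = 0.951300
  x_3 = -0.043058 - 0.951300×(-0.043058 - 0.010000)/(0.951300 - 1.009701)
       = -0.907328
Iteration 3:
  f(-0.043058) = 0.951300
  f(-0.907328) = -3.124014
  x_4 = -0.907328 - (-3.124014)×(-0.907328 - (-0.043058))/(-3.124014 - 0.951300)
       = -0.244805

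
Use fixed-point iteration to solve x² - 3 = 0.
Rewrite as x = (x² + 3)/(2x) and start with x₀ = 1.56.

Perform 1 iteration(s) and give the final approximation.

Equation: x² - 3 = 0
Fixed-point form: x = (x² + 3)/(2x)
x₀ = 1.56

x_1 = g(1.560000) = 1.741538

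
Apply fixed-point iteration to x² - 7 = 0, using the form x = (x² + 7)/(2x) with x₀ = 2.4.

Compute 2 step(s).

Equation: x² - 7 = 0
Fixed-point form: x = (x² + 7)/(2x)
x₀ = 2.4

x_1 = g(2.400000) = 2.658333
x_2 = g(2.658333) = 2.645781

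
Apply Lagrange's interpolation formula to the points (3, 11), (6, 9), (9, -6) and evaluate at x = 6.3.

Lagrange interpolation formula:
P(x) = Σ yᵢ × Lᵢ(x)
where Lᵢ(x) = Π_{j≠i} (x - xⱼ)/(xᵢ - xⱼ)

L_0(6.3) = (6.3 - 6)/(3 - 6) × (6.3 - 9)/(3 - 9) = -0.045000
L_1(6.3) = (6.3 - 3)/(6 - 3) × (6.3 - 9)/(6 - 9) = 0.990000
L_2(6.3) = (6.3 - 3)/(9 - 3) × (6.3 - 6)/(9 - 6) = 0.055000

P(6.3) = 11×L_0(6.3) + 9×L_1(6.3) + (-6)×L_2(6.3)
P(6.3) = 8.085000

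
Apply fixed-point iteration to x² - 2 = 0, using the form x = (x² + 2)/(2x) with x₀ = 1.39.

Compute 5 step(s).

Equation: x² - 2 = 0
Fixed-point form: x = (x² + 2)/(2x)
x₀ = 1.39

x_1 = g(1.390000) = 1.414424
x_2 = g(1.414424) = 1.414214
x_3 = g(1.414214) = 1.414214
x_4 = g(1.414214) = 1.414214
x_5 = g(1.414214) = 1.414214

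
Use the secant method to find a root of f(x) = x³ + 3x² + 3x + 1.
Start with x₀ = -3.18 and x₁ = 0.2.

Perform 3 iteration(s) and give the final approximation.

f(x) = x³ + 3x² + 3x + 1
x₀ = -3.18, x₁ = 0.2

Secant formula: x_{n+1} = x_n - f(x_n)(x_n - x_{n-1})/(f(x_n) - f(x_{n-1}))

Iteration 1:
  f(-3.180000) = -10.360232
  f(0.200000) = 1.728000
  x_2 = 0.200000 - 1.728000×(0.200000 - (-3.180000))/(1.728000 - (-10.360232))
       = -0.283167
Iteration 2:
  f(0.200000) = 1.728000
  f(-0.283167) = 0.368344
  x_3 = -0.283167 - 0.368344×(-0.283167 - 0.200000)/(0.368344 - 1.728000)
       = -0.414062
Iteration 3:
  f(-0.283167) = 0.368344
  f(-0.414062) = 0.201166
  x_4 = -0.414062 - 0.201166×(-0.414062 - (-0.283167))/(0.201166 - 0.368344)
       = -0.571569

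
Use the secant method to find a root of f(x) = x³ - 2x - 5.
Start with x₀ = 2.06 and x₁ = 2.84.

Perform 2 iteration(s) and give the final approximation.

f(x) = x³ - 2x - 5
x₀ = 2.06, x₁ = 2.84

Secant formula: x_{n+1} = x_n - f(x_n)(x_n - x_{n-1})/(f(x_n) - f(x_{n-1}))

Iteration 1:
  f(2.060000) = -0.378184
  f(2.840000) = 12.226304
  x_2 = 2.840000 - 12.226304×(2.840000 - 2.060000)/(12.226304 - (-0.378184))
       = 2.083403
Iteration 2:
  f(2.840000) = 12.226304
  f(2.083403) = -0.123653
  x_3 = 2.083403 - (-0.123653)×(2.083403 - 2.840000)/(-0.123653 - 12.226304)
       = 2.090978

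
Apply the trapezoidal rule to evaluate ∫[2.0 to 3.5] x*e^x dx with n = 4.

f(x) = x*e^x
a = 2.0, b = 3.5, n = 4
h = (b - a)/n = 0.375000

Trapezoidal rule: (h/2)[f(x₀) + 2f(x₁) + 2f(x₂) + ... + f(xₙ)]

x_0 = 2.0000, f(x_0) = 14.778112, coefficient = 1
x_1 = 2.3750, f(x_1) = 25.533656, coefficient = 2
x_2 = 2.7500, f(x_2) = 43.017238, coefficient = 2
x_3 = 3.1250, f(x_3) = 71.124672, coefficient = 2
x_4 = 3.5000, f(x_4) = 115.904082, coefficient = 1

I ≈ (0.375000/2) × 410.033326 = 76.881249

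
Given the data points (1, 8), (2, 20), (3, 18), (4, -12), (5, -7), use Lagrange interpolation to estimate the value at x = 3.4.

Lagrange interpolation formula:
P(x) = Σ yᵢ × Lᵢ(x)
where Lᵢ(x) = Π_{j≠i} (x - xⱼ)/(xᵢ - xⱼ)

L_0(3.4) = (3.4 - 2)/(1 - 2) × (3.4 - 3)/(1 - 3) × (3.4 - 4)/(1 - 4) × (3.4 - 5)/(1 - 5) = 0.022400
L_1(3.4) = (3.4 - 1)/(2 - 1) × (3.4 - 3)/(2 - 3) × (3.4 - 4)/(2 - 4) × (3.4 - 5)/(2 - 5) = -0.153600
L_2(3.4) = (3.4 - 1)/(3 - 1) × (3.4 - 2)/(3 - 2) × (3.4 - 4)/(3 - 4) × (3.4 - 5)/(3 - 5) = 0.806400
L_3(3.4) = (3.4 - 1)/(4 - 1) × (3.4 - 2)/(4 - 2) × (3.4 - 3)/(4 - 3) × (3.4 - 5)/(4 - 5) = 0.358400
L_4(3.4) = (3.4 - 1)/(5 - 1) × (3.4 - 2)/(5 - 2) × (3.4 - 3)/(5 - 3) × (3.4 - 4)/(5 - 4) = -0.033600

P(3.4) = 8×L_0(3.4) + 20×L_1(3.4) + 18×L_2(3.4) + (-12)×L_3(3.4) + (-7)×L_4(3.4)
P(3.4) = 7.556800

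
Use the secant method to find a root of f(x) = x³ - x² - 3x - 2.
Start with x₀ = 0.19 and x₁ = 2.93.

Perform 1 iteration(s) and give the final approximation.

f(x) = x³ - x² - 3x - 2
x₀ = 0.19, x₁ = 2.93

Secant formula: x_{n+1} = x_n - f(x_n)(x_n - x_{n-1})/(f(x_n) - f(x_{n-1}))

Iteration 1:
  f(0.190000) = -2.599241
  f(2.930000) = 5.778857
  x_2 = 2.930000 - 5.778857×(2.930000 - 0.190000)/(5.778857 - (-2.599241))
       = 1.040064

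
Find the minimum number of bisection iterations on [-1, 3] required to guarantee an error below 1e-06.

We need (b-a)/2^n ≤ 1e-06
(3 - (-1))/2^n ≤ 1e-06
4/2^n ≤ 1e-06
2^n ≥ 4000000
n ≥ log₂(4000000) = 21.93
n ≥ 22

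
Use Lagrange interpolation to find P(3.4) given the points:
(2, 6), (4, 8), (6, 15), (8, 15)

Lagrange interpolation formula:
P(x) = Σ yᵢ × Lᵢ(x)
where Lᵢ(x) = Π_{j≠i} (x - xⱼ)/(xᵢ - xⱼ)

L_0(3.4) = (3.4 - 4)/(2 - 4) × (3.4 - 6)/(2 - 6) × (3.4 - 8)/(2 - 8) = 0.149500
L_1(3.4) = (3.4 - 2)/(4 - 2) × (3.4 - 6)/(4 - 6) × (3.4 - 8)/(4 - 8) = 1.046500
L_2(3.4) = (3.4 - 2)/(6 - 2) × (3.4 - 4)/(6 - 4) × (3.4 - 8)/(6 - 8) = -0.241500
L_3(3.4) = (3.4 - 2)/(8 - 2) × (3.4 - 4)/(8 - 4) × (3.4 - 6)/(8 - 6) = 0.045500

P(3.4) = 6×L_0(3.4) + 8×L_1(3.4) + 15×L_2(3.4) + 15×L_3(3.4)
P(3.4) = 6.329000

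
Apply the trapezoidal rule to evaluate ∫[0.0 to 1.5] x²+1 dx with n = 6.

f(x) = x²+1
a = 0.0, b = 1.5, n = 6
h = (b - a)/n = 0.250000

Trapezoidal rule: (h/2)[f(x₀) + 2f(x₁) + 2f(x₂) + ... + f(xₙ)]

x_0 = 0.0000, f(x_0) = 1.000000, coefficient = 1
x_1 = 0.2500, f(x_1) = 1.062500, coefficient = 2
x_2 = 0.5000, f(x_2) = 1.250000, coefficient = 2
x_3 = 0.7500, f(x_3) = 1.562500, coefficient = 2
x_4 = 1.0000, f(x_4) = 2.000000, coefficient = 2
x_5 = 1.2500, f(x_5) = 2.562500, coefficient = 2
x_6 = 1.5000, f(x_6) = 3.250000, coefficient = 1

I ≈ (0.250000/2) × 21.125000 = 2.640625
Exact value: 2.625000
Error: 0.015625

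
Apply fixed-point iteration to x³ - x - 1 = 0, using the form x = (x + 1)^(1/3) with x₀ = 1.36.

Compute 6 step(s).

Equation: x³ - x - 1 = 0
Fixed-point form: x = (x + 1)^(1/3)
x₀ = 1.36

x_1 = g(1.360000) = 1.331386
x_2 = g(1.331386) = 1.325983
x_3 = g(1.325983) = 1.324958
x_4 = g(1.324958) = 1.324764
x_5 = g(1.324764) = 1.324727
x_6 = g(1.324727) = 1.324720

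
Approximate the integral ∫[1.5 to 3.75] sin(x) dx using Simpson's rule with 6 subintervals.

f(x) = sin(x)
a = 1.5, b = 3.75, n = 6
h = (b - a)/n = 0.375000

Simpson's rule: (h/3)[f(x₀) + 4f(x₁) + 2f(x₂) + ... + f(xₙ)]

x_0 = 1.5000, f(x_0) = 0.997495, coefficient = 1
x_1 = 1.8750, f(x_1) = 0.954086, coefficient = 4
x_2 = 2.2500, f(x_2) = 0.778073, coefficient = 2
x_3 = 2.6250, f(x_3) = 0.493920, coefficient = 4
x_4 = 3.0000, f(x_4) = 0.141120, coefficient = 2
x_5 = 3.3750, f(x_5) = -0.231294, coefficient = 4
x_6 = 3.7500, f(x_6) = -0.571561, coefficient = 1

I ≈ (0.375000/3) × 7.131169 = 0.891396
Exact value: 0.891297
Error: 0.000100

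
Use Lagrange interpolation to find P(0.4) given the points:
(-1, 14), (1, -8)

Lagrange interpolation formula:
P(x) = Σ yᵢ × Lᵢ(x)
where Lᵢ(x) = Π_{j≠i} (x - xⱼ)/(xᵢ - xⱼ)

L_0(0.4) = (0.4 - 1)/(-1 - 1) = 0.300000
L_1(0.4) = (0.4 - (-1))/(1 - (-1)) = 0.700000

P(0.4) = 14×L_0(0.4) + (-8)×L_1(0.4)
P(0.4) = -1.400000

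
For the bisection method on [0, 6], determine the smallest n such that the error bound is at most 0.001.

We need (b-a)/2^n ≤ 0.001
(6 - 0)/2^n ≤ 0.001
6/2^n ≤ 0.001
2^n ≥ 6000
n ≥ log₂(6000) = 12.55
n ≥ 13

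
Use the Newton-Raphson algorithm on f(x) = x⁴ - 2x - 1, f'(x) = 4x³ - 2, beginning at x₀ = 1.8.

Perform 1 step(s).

f(x) = x⁴ - 2x - 1
f'(x) = 4x³ - 2
x₀ = 1.8

Newton-Raphson formula: x_{n+1} = x_n - f(x_n)/f'(x_n)

Iteration 1:
  f(1.800000) = 5.897600
  f'(1.800000) = 21.328000
  x_1 = 1.800000 - 5.897600/21.328000 = 1.523481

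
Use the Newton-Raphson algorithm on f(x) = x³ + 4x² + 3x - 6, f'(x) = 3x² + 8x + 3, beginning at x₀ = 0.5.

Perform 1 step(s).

f(x) = x³ + 4x² + 3x - 6
f'(x) = 3x² + 8x + 3
x₀ = 0.5

Newton-Raphson formula: x_{n+1} = x_n - f(x_n)/f'(x_n)

Iteration 1:
  f(0.500000) = -3.375000
  f'(0.500000) = 7.750000
  x_1 = 0.500000 - (-3.375000)/7.750000 = 0.935484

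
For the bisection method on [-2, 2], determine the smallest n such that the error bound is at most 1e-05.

We need (b-a)/2^n ≤ 1e-05
(2 - (-2))/2^n ≤ 1e-05
4/2^n ≤ 1e-05
2^n ≥ 400000
n ≥ log₂(400000) = 18.61
n ≥ 19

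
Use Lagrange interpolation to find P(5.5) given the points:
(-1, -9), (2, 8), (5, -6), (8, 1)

Lagrange interpolation formula:
P(x) = Σ yᵢ × Lᵢ(x)
where Lᵢ(x) = Π_{j≠i} (x - xⱼ)/(xᵢ - xⱼ)

L_0(5.5) = (5.5 - 2)/(-1 - 2) × (5.5 - 5)/(-1 - 5) × (5.5 - 8)/(-1 - 8) = 0.027006
L_1(5.5) = (5.5 - (-1))/(2 - (-1)) × (5.5 - 5)/(2 - 5) × (5.5 - 8)/(2 - 8) = -0.150463
L_2(5.5) = (5.5 - (-1))/(5 - (-1)) × (5.5 - 2)/(5 - 2) × (5.5 - 8)/(5 - 8) = 1.053241
L_3(5.5) = (5.5 - (-1))/(8 - (-1)) × (5.5 - 2)/(8 - 2) × (5.5 - 5)/(8 - 5) = 0.070216

P(5.5) = (-9)×L_0(5.5) + 8×L_1(5.5) + (-6)×L_2(5.5) + 1×L_3(5.5)
P(5.5) = -7.695988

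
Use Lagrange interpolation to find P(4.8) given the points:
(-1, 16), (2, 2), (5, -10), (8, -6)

Lagrange interpolation formula:
P(x) = Σ yᵢ × Lᵢ(x)
where Lᵢ(x) = Π_{j≠i} (x - xⱼ)/(xᵢ - xⱼ)

L_0(4.8) = (4.8 - 2)/(-1 - 2) × (4.8 - 5)/(-1 - 5) × (4.8 - 8)/(-1 - 8) = -0.011062
L_1(4.8) = (4.8 - (-1))/(2 - (-1)) × (4.8 - 5)/(2 - 5) × (4.8 - 8)/(2 - 8) = 0.068741
L_2(4.8) = (4.8 - (-1))/(5 - (-1)) × (4.8 - 2)/(5 - 2) × (4.8 - 8)/(5 - 8) = 0.962370
L_3(4.8) = (4.8 - (-1))/(8 - (-1)) × (4.8 - 2)/(8 - 2) × (4.8 - 5)/(8 - 5) = -0.020049

P(4.8) = 16×L_0(4.8) + 2×L_1(4.8) + (-10)×L_2(4.8) + (-6)×L_3(4.8)
P(4.8) = -9.542914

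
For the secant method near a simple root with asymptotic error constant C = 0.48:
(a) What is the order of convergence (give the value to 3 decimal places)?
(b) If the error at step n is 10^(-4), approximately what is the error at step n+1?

(a) Secant method has superlinear convergence with order φ = (1+√5)/2 ≈ 1.618.
    This means |e_{n+1}| ≈ C|e_n|^1.618.

(b) With |e_n| = 10^(-4) and C = 0.48:
    |e_{n+1}| ≈ 0.48 × (10^(-4))^1.618 = 0.48 × 10^(-6.47)

(a) ≈ 1.618 (golden ratio); (b) |e_{n+1}| ≈ 1.618e-07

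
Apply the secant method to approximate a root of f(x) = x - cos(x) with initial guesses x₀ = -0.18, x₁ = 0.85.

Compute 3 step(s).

f(x) = x - cos(x)
x₀ = -0.18, x₁ = 0.85

Secant formula: x_{n+1} = x_n - f(x_n)(x_n - x_{n-1})/(f(x_n) - f(x_{n-1}))

Iteration 1:
  f(-0.180000) = -1.163844
  f(0.850000) = 0.190017
  x_2 = 0.850000 - 0.190017×(0.850000 - (-0.180000))/(0.190017 - (-1.163844))
       = 0.705438
Iteration 2:
  f(0.850000) = 0.190017
  f(0.705438) = -0.055890
  x_3 = 0.705438 - (-0.055890)×(0.705438 - 0.850000)/(-0.055890 - 0.190017)
       = 0.738294
Iteration 3:
  f(0.705438) = -0.055890
  f(0.738294) = -0.001324
  x_4 = 0.738294 - (-0.001324)×(0.738294 - 0.705438)/(-0.001324 - (-0.055890))
       = 0.739091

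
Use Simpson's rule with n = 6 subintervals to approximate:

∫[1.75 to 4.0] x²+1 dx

f(x) = x²+1
a = 1.75, b = 4.0, n = 6
h = (b - a)/n = 0.375000

Simpson's rule: (h/3)[f(x₀) + 4f(x₁) + 2f(x₂) + ... + f(xₙ)]

x_0 = 1.7500, f(x_0) = 4.062500, coefficient = 1
x_1 = 2.1250, f(x_1) = 5.515625, coefficient = 4
x_2 = 2.5000, f(x_2) = 7.250000, coefficient = 2
x_3 = 2.8750, f(x_3) = 9.265625, coefficient = 4
x_4 = 3.2500, f(x_4) = 11.562500, coefficient = 2
x_5 = 3.6250, f(x_5) = 14.140625, coefficient = 4
x_6 = 4.0000, f(x_6) = 17.000000, coefficient = 1

I ≈ (0.375000/3) × 174.375000 = 21.796875
Exact value: 21.796875
Error: 0.000000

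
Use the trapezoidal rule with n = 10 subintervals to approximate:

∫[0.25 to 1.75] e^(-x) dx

f(x) = e^(-x)
a = 0.25, b = 1.75, n = 10
h = (b - a)/n = 0.150000

Trapezoidal rule: (h/2)[f(x₀) + 2f(x₁) + 2f(x₂) + ... + f(xₙ)]

x_0 = 0.2500, f(x_0) = 0.778801, coefficient = 1
x_1 = 0.4000, f(x_1) = 0.670320, coefficient = 2
x_2 = 0.5500, f(x_2) = 0.576950, coefficient = 2
x_3 = 0.7000, f(x_3) = 0.496585, coefficient = 2
x_4 = 0.8500, f(x_4) = 0.427415, coefficient = 2
x_5 = 1.0000, f(x_5) = 0.367879, coefficient = 2
x_6 = 1.1500, f(x_6) = 0.316637, coefficient = 2
x_7 = 1.3000, f(x_7) = 0.272532, coefficient = 2
x_8 = 1.4500, f(x_8) = 0.234570, coefficient = 2
x_9 = 1.6000, f(x_9) = 0.201897, coefficient = 2
x_10 = 1.7500, f(x_10) = 0.173774, coefficient = 1

I ≈ (0.150000/2) × 8.082145 = 0.606161
Exact value: 0.605027
Error: 0.001134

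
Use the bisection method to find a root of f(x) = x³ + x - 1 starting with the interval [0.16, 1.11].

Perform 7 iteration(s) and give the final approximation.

f(x) = x³ + x - 1
Initial interval: [0.16, 1.11]

Iteration 1:
  c_1 = (0.160000 + 1.110000)/2 = 0.635000
  f(c_1) = f(0.635000) = -0.108952
  f(a) × f(c) ≥ 0, new interval: [0.635000, 1.110000]
Iteration 2:
  c_2 = (0.635000 + 1.110000)/2 = 0.872500
  f(c_2) = f(0.872500) = 0.536696
  f(a) × f(c) < 0, new interval: [0.635000, 0.872500]
Iteration 3:
  c_3 = (0.635000 + 0.872500)/2 = 0.753750
  f(c_3) = f(0.753750) = 0.181985
  f(a) × f(c) < 0, new interval: [0.635000, 0.753750]
Iteration 4:
  c_4 = (0.635000 + 0.753750)/2 = 0.694375
  f(c_4) = f(0.694375) = 0.029173
  f(a) × f(c) < 0, new interval: [0.635000, 0.694375]
Iteration 5:
  c_5 = (0.635000 + 0.694375)/2 = 0.664687
  f(c_5) = f(0.664687) = -0.041647
  f(a) × f(c) ≥ 0, new interval: [0.664687, 0.694375]
Iteration 6:
  c_6 = (0.664687 + 0.694375)/2 = 0.679531
  f(c_6) = f(0.679531) = -0.006687
  f(a) × f(c) ≥ 0, new interval: [0.679531, 0.694375]
Iteration 7:
  c_7 = (0.679531 + 0.694375)/2 = 0.686953
  f(c_7) = f(0.686953) = 0.011129
  f(a) × f(c) < 0, new interval: [0.679531, 0.686953]

After 7 iteration(s), the approximation is c_7 = 0.686953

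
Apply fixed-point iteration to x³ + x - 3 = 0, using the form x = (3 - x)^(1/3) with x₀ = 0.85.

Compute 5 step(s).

Equation: x³ + x - 3 = 0
Fixed-point form: x = (3 - x)^(1/3)
x₀ = 0.85

x_1 = g(0.850000) = 1.290663
x_2 = g(1.290663) = 1.195664
x_3 = g(1.195664) = 1.217416
x_4 = g(1.217416) = 1.212504
x_5 = g(1.212504) = 1.213617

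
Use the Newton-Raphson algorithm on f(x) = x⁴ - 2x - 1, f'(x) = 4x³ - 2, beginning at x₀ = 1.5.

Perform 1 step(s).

f(x) = x⁴ - 2x - 1
f'(x) = 4x³ - 2
x₀ = 1.5

Newton-Raphson formula: x_{n+1} = x_n - f(x_n)/f'(x_n)

Iteration 1:
  f(1.500000) = 1.062500
  f'(1.500000) = 11.500000
  x_1 = 1.500000 - 1.062500/11.500000 = 1.407609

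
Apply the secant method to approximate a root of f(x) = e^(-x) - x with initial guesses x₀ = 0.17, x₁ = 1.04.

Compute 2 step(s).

f(x) = e^(-x) - x
x₀ = 0.17, x₁ = 1.04

Secant formula: x_{n+1} = x_n - f(x_n)(x_n - x_{n-1})/(f(x_n) - f(x_{n-1}))

Iteration 1:
  f(0.170000) = 0.673665
  f(1.040000) = -0.686545
  x_2 = 1.040000 - (-0.686545)×(1.040000 - 0.170000)/(-0.686545 - 0.673665)
       = 0.600881
Iteration 2:
  f(1.040000) = -0.686545
  f(0.600881) = -0.052552
  x_3 = 0.600881 - (-0.052552)×(0.600881 - 1.040000)/(-0.052552 - (-0.686545))
       = 0.564482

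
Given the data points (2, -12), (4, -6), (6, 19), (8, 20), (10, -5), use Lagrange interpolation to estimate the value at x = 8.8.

Lagrange interpolation formula:
P(x) = Σ yᵢ × Lᵢ(x)
where Lᵢ(x) = Π_{j≠i} (x - xⱼ)/(xᵢ - xⱼ)

L_0(8.8) = (8.8 - 4)/(2 - 4) × (8.8 - 6)/(2 - 6) × (8.8 - 8)/(2 - 8) × (8.8 - 10)/(2 - 10) = -0.033600
L_1(8.8) = (8.8 - 2)/(4 - 2) × (8.8 - 6)/(4 - 6) × (8.8 - 8)/(4 - 8) × (8.8 - 10)/(4 - 10) = 0.190400
L_2(8.8) = (8.8 - 2)/(6 - 2) × (8.8 - 4)/(6 - 4) × (8.8 - 8)/(6 - 8) × (8.8 - 10)/(6 - 10) = -0.489600
L_3(8.8) = (8.8 - 2)/(8 - 2) × (8.8 - 4)/(8 - 4) × (8.8 - 6)/(8 - 6) × (8.8 - 10)/(8 - 10) = 1.142400
L_4(8.8) = (8.8 - 2)/(10 - 2) × (8.8 - 4)/(10 - 4) × (8.8 - 6)/(10 - 6) × (8.8 - 8)/(10 - 8) = 0.190400

P(8.8) = (-12)×L_0(8.8) + (-6)×L_1(8.8) + 19×L_2(8.8) + 20×L_3(8.8) + (-5)×L_4(8.8)
P(8.8) = 11.854400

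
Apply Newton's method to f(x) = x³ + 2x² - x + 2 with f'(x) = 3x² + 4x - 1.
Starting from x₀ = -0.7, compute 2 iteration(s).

f(x) = x³ + 2x² - x + 2
f'(x) = 3x² + 4x - 1
x₀ = -0.7

Newton-Raphson formula: x_{n+1} = x_n - f(x_n)/f'(x_n)

Iteration 1:
  f(-0.700000) = 3.337000
  f'(-0.700000) = -2.330000
  x_1 = -0.700000 - 3.337000/(-2.330000) = 0.732189
Iteration 2:
  f(0.732189) = 2.732539
  f'(0.732189) = 3.537057
  x_2 = 0.732189 - 2.732539/3.537057 = -0.040357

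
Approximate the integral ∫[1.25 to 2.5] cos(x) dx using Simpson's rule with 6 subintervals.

f(x) = cos(x)
a = 1.25, b = 2.5, n = 6
h = (b - a)/n = 0.208333

Simpson's rule: (h/3)[f(x₀) + 4f(x₁) + 2f(x₂) + ... + f(xₙ)]

x_0 = 1.2500, f(x_0) = 0.315322, coefficient = 1
x_1 = 1.4583, f(x_1) = 0.112226, coefficient = 4
x_2 = 1.6667, f(x_2) = -0.095724, coefficient = 2
x_3 = 1.8750, f(x_3) = -0.299534, coefficient = 4
x_4 = 2.0833, f(x_4) = -0.490390, coefficient = 2
x_5 = 2.2917, f(x_5) = -0.660039, coefficient = 4
x_6 = 2.5000, f(x_6) = -0.801144, coefficient = 1

I ≈ (0.208333/3) × -5.047433 = -0.350516
Exact value: -0.350512
Error: 0.000004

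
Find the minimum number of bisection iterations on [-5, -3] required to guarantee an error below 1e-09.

We need (b-a)/2^n ≤ 1e-09
(-3 - (-5))/2^n ≤ 1e-09
2/2^n ≤ 1e-09
2^n ≥ 2000000000
n ≥ log₂(2000000000) = 30.90
n ≥ 31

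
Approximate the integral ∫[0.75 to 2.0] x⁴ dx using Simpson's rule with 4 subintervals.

f(x) = x⁴
a = 0.75, b = 2.0, n = 4
h = (b - a)/n = 0.312500

Simpson's rule: (h/3)[f(x₀) + 4f(x₁) + 2f(x₂) + ... + f(xₙ)]

x_0 = 0.7500, f(x_0) = 0.316406, coefficient = 1
x_1 = 1.0625, f(x_1) = 1.274429, coefficient = 4
x_2 = 1.3750, f(x_2) = 3.574463, coefficient = 2
x_3 = 1.6875, f(x_3) = 8.109146, coefficient = 4
x_4 = 2.0000, f(x_4) = 16.000000, coefficient = 1

I ≈ (0.312500/3) × 60.999634 = 6.354129
Exact value: 6.352539
Error: 0.001589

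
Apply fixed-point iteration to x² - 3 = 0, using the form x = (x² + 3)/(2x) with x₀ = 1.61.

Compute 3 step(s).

Equation: x² - 3 = 0
Fixed-point form: x = (x² + 3)/(2x)
x₀ = 1.61

x_1 = g(1.610000) = 1.736677
x_2 = g(1.736677) = 1.732057
x_3 = g(1.732057) = 1.732051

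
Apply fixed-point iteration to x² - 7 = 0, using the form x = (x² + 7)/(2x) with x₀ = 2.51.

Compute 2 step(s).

Equation: x² - 7 = 0
Fixed-point form: x = (x² + 7)/(2x)
x₀ = 2.51

x_1 = g(2.510000) = 2.649422
x_2 = g(2.649422) = 2.645754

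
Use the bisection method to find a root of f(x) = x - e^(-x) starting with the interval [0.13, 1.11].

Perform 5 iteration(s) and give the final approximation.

f(x) = x - e^(-x)
Initial interval: [0.13, 1.11]

Iteration 1:
  c_1 = (0.130000 + 1.110000)/2 = 0.620000
  f(c_1) = f(0.620000) = 0.082056
  f(a) × f(c) < 0, new interval: [0.130000, 0.620000]
Iteration 2:
  c_2 = (0.130000 + 0.620000)/2 = 0.375000
  f(c_2) = f(0.375000) = -0.312289
  f(a) × f(c) ≥ 0, new interval: [0.375000, 0.620000]
Iteration 3:
  c_3 = (0.375000 + 0.620000)/2 = 0.497500
  f(c_3) = f(0.497500) = -0.110549
  f(a) × f(c) ≥ 0, new interval: [0.497500, 0.620000]
Iteration 4:
  c_4 = (0.497500 + 0.620000)/2 = 0.558750
  f(c_4) = f(0.558750) = -0.013174
  f(a) × f(c) ≥ 0, new interval: [0.558750, 0.620000]
Iteration 5:
  c_5 = (0.558750 + 0.620000)/2 = 0.589375
  f(c_5) = f(0.589375) = 0.034701
  f(a) × f(c) < 0, new interval: [0.558750, 0.589375]

After 5 iteration(s), the approximation is c_5 = 0.589375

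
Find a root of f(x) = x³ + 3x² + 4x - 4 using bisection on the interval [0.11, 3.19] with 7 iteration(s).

f(x) = x³ + 3x² + 4x - 4
Initial interval: [0.11, 3.19]

Iteration 1:
  c_1 = (0.110000 + 3.190000)/2 = 1.650000
  f(c_1) = f(1.650000) = 15.259625
  f(a) × f(c) < 0, new interval: [0.110000, 1.650000]
Iteration 2:
  c_2 = (0.110000 + 1.650000)/2 = 0.880000
  f(c_2) = f(0.880000) = 2.524672
  f(a) × f(c) < 0, new interval: [0.110000, 0.880000]
Iteration 3:
  c_3 = (0.110000 + 0.880000)/2 = 0.495000
  f(c_3) = f(0.495000) = -1.163638
  f(a) × f(c) ≥ 0, new interval: [0.495000, 0.880000]
Iteration 4:
  c_4 = (0.495000 + 0.880000)/2 = 0.687500
  f(c_4) = f(0.687500) = 0.492920
  f(a) × f(c) < 0, new interval: [0.495000, 0.687500]
Iteration 5:
  c_5 = (0.495000 + 0.687500)/2 = 0.591250
  f(c_5) = f(0.591250) = -0.379583
  f(a) × f(c) ≥ 0, new interval: [0.591250, 0.687500]
Iteration 6:
  c_6 = (0.591250 + 0.687500)/2 = 0.639375
  f(c_6) = f(0.639375) = 0.045278
  f(a) × f(c) < 0, new interval: [0.591250, 0.639375]
Iteration 7:
  c_7 = (0.591250 + 0.639375)/2 = 0.615313
  f(c_7) = f(0.615313) = -0.169958
  f(a) × f(c) ≥ 0, new interval: [0.615313, 0.639375]

After 7 iteration(s), the approximation is c_7 = 0.615313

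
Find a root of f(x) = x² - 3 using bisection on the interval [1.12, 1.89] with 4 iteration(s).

f(x) = x² - 3
Initial interval: [1.12, 1.89]

Iteration 1:
  c_1 = (1.120000 + 1.890000)/2 = 1.505000
  f(c_1) = f(1.505000) = -0.734975
  f(a) × f(c) ≥ 0, new interval: [1.505000, 1.890000]
Iteration 2:
  c_2 = (1.505000 + 1.890000)/2 = 1.697500
  f(c_2) = f(1.697500) = -0.118494
  f(a) × f(c) ≥ 0, new interval: [1.697500, 1.890000]
Iteration 3:
  c_3 = (1.697500 + 1.890000)/2 = 1.793750
  f(c_3) = f(1.793750) = 0.217539
  f(a) × f(c) < 0, new interval: [1.697500, 1.793750]
Iteration 4:
  c_4 = (1.697500 + 1.793750)/2 = 1.745625
  f(c_4) = f(1.745625) = 0.047207
  f(a) × f(c) < 0, new interval: [1.697500, 1.745625]

After 4 iteration(s), the approximation is c_4 = 1.745625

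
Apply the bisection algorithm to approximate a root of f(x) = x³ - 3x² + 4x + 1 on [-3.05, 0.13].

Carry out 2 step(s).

f(x) = x³ - 3x² + 4x + 1
Initial interval: [-3.05, 0.13]

Iteration 1:
  c_1 = (-3.050000 + 0.130000)/2 = -1.460000
  f(c_1) = f(-1.460000) = -14.346936
  f(a) × f(c) ≥ 0, new interval: [-1.460000, 0.130000]
Iteration 2:
  c_2 = (-1.460000 + 0.130000)/2 = -0.665000
  f(c_2) = f(-0.665000) = -3.280755
  f(a) × f(c) ≥ 0, new interval: [-0.665000, 0.130000]

After 2 iteration(s), the approximation is c_2 = -0.665000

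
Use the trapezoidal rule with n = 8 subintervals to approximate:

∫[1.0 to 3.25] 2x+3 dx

f(x) = 2x+3
a = 1.0, b = 3.25, n = 8
h = (b - a)/n = 0.281250

Trapezoidal rule: (h/2)[f(x₀) + 2f(x₁) + 2f(x₂) + ... + f(xₙ)]

x_0 = 1.0000, f(x_0) = 5.000000, coefficient = 1
x_1 = 1.2812, f(x_1) = 5.562500, coefficient = 2
x_2 = 1.5625, f(x_2) = 6.125000, coefficient = 2
x_3 = 1.8438, f(x_3) = 6.687500, coefficient = 2
x_4 = 2.1250, f(x_4) = 7.250000, coefficient = 2
x_5 = 2.4062, f(x_5) = 7.812500, coefficient = 2
x_6 = 2.6875, f(x_6) = 8.375000, coefficient = 2
x_7 = 2.9688, f(x_7) = 8.937500, coefficient = 2
x_8 = 3.2500, f(x_8) = 9.500000, coefficient = 1

I ≈ (0.281250/2) × 116.000000 = 16.312500
Exact value: 16.312500
Error: 0.000000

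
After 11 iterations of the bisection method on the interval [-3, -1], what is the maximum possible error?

Bisection error bound: |error| ≤ (b-a)/2^n
|error| ≤ (-1 - (-3))/2^11 = 2/2^11
|error| ≤ 0.0009765625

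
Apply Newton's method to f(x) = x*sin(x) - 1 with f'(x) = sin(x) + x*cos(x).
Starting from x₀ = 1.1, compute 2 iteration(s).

f(x) = x*sin(x) - 1
f'(x) = sin(x) + x*cos(x)
x₀ = 1.1

Newton-Raphson formula: x_{n+1} = x_n - f(x_n)/f'(x_n)

Iteration 1:
  f(1.100000) = -0.019672
  f'(1.100000) = 1.390163
  x_1 = 1.100000 - (-0.019672)/1.390163 = 1.114151
Iteration 2:
  f(1.114151) = -0.000009
  f'(1.114151) = 1.388810
  x_2 = 1.114151 - (-0.000009)/1.388810 = 1.114157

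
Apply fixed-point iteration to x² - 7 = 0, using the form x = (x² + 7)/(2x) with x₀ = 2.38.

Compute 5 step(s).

Equation: x² - 7 = 0
Fixed-point form: x = (x² + 7)/(2x)
x₀ = 2.38

x_1 = g(2.380000) = 2.660588
x_2 = g(2.660588) = 2.645793
x_3 = g(2.645793) = 2.645751
x_4 = g(2.645751) = 2.645751
x_5 = g(2.645751) = 2.645751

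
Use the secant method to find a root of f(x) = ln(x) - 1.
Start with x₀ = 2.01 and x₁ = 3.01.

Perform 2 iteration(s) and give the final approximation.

f(x) = ln(x) - 1
x₀ = 2.01, x₁ = 3.01

Secant formula: x_{n+1} = x_n - f(x_n)(x_n - x_{n-1})/(f(x_n) - f(x_{n-1}))

Iteration 1:
  f(2.010000) = -0.301865
  f(3.010000) = 0.101940
  x_2 = 3.010000 - 0.101940×(3.010000 - 2.010000)/(0.101940 - (-0.301865))
       = 2.757551
Iteration 2:
  f(3.010000) = 0.101940
  f(2.757551) = 0.014343
  x_3 = 2.757551 - 0.014343×(2.757551 - 3.010000)/(0.014343 - 0.101940)
       = 2.716216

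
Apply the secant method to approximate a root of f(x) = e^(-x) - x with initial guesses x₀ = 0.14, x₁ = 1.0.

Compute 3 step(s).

f(x) = e^(-x) - x
x₀ = 0.14, x₁ = 1.0

Secant formula: x_{n+1} = x_n - f(x_n)(x_n - x_{n-1})/(f(x_n) - f(x_{n-1}))

Iteration 1:
  f(0.140000) = 0.729358
  f(1.000000) = -0.632121
  x_2 = 1.000000 - (-0.632121)×(1.000000 - 0.140000)/(-0.632121 - 0.729358)
       = 0.600711
Iteration 2:
  f(1.000000) = -0.632121
  f(0.600711) = -0.052289
  x_3 = 0.600711 - (-0.052289)×(0.600711 - 1.000000)/(-0.052289 - (-0.632121))
       = 0.564703
Iteration 3:
  f(0.600711) = -0.052289
  f(0.564703) = 0.003826
  x_4 = 0.564703 - 0.003826×(0.564703 - 0.600711)/(0.003826 - (-0.052289))
       = 0.567158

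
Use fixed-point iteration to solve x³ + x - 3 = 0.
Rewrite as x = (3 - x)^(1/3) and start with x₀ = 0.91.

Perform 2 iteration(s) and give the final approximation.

Equation: x³ + x - 3 = 0
Fixed-point form: x = (3 - x)^(1/3)
x₀ = 0.91

x_1 = g(0.910000) = 1.278543
x_2 = g(1.278543) = 1.198483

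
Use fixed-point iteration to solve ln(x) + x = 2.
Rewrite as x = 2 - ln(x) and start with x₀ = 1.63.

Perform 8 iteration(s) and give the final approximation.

Equation: ln(x) + x = 2
Fixed-point form: x = 2 - ln(x)
x₀ = 1.63

x_1 = g(1.630000) = 1.511420
x_2 = g(1.511420) = 1.586950
x_3 = g(1.586950) = 1.538186
x_4 = g(1.538186) = 1.569396
x_5 = g(1.569396) = 1.549309
x_6 = g(1.549309) = 1.562191
x_7 = g(1.562191) = 1.553911
x_8 = g(1.553911) = 1.559225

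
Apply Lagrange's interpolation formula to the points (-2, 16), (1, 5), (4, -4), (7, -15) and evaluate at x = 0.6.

Lagrange interpolation formula:
P(x) = Σ yᵢ × Lᵢ(x)
where Lᵢ(x) = Π_{j≠i} (x - xⱼ)/(xᵢ - xⱼ)

L_0(0.6) = (0.6 - 1)/(-2 - 1) × (0.6 - 4)/(-2 - 4) × (0.6 - 7)/(-2 - 7) = 0.053728
L_1(0.6) = (0.6 - (-2))/(1 - (-2)) × (0.6 - 4)/(1 - 4) × (0.6 - 7)/(1 - 7) = 1.047704
L_2(0.6) = (0.6 - (-2))/(4 - (-2)) × (0.6 - 1)/(4 - 1) × (0.6 - 7)/(4 - 7) = -0.123259
L_3(0.6) = (0.6 - (-2))/(7 - (-2)) × (0.6 - 1)/(7 - 1) × (0.6 - 4)/(7 - 4) = 0.021827

P(0.6) = 16×L_0(0.6) + 5×L_1(0.6) + (-4)×L_2(0.6) + (-15)×L_3(0.6)
P(0.6) = 6.263802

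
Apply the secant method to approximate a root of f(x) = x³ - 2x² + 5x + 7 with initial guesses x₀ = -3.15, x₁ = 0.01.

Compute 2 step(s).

f(x) = x³ - 2x² + 5x + 7
x₀ = -3.15, x₁ = 0.01

Secant formula: x_{n+1} = x_n - f(x_n)(x_n - x_{n-1})/(f(x_n) - f(x_{n-1}))

Iteration 1:
  f(-3.150000) = -59.850875
  f(0.010000) = 7.049801
  x_2 = 0.010000 - 7.049801×(0.010000 - (-3.150000))/(7.049801 - (-59.850875))
       = -0.322992
Iteration 2:
  f(0.010000) = 7.049801
  f(-0.322992) = 5.142698
  x_3 = -0.322992 - 5.142698×(-0.322992 - 0.010000)/(5.142698 - 7.049801)
       = -1.220938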